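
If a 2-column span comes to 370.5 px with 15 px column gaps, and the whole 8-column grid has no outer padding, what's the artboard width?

2 columns + 1 column gap: 2c + 1·15 = 370.5.
2c = 370.5 − 15 = 355.5, so c = 177.75 px.
Total width: 8·177.75 + 7·15 = 1527 px.

1527 px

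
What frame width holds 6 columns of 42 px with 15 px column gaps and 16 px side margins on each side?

359 px

Total width: 2·16 + 6·42 + 5·15 = 359 px.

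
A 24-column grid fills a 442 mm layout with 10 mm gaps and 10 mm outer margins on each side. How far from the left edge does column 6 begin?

100 mm

Take off 20 mm of margins, leaving 422 mm.
24c + 23·10 = 422 → 24c = 192 → c = 8 mm.
Column 6 starts at margin + 5·(column + gutter) = 10 + 5·18 = 100 mm.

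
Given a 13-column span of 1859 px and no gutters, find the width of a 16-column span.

1859 / 13 = 143 px per column.
16-column span = 16·143 = 2288 px.

2288 px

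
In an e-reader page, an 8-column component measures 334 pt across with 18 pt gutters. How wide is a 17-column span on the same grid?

Subtracting 7 gutters of 18 leaves 208 for 8 columns, so c = 26 pt.
17 columns plus 16 gutters: 442 + 288 = 730 pt.

730 pt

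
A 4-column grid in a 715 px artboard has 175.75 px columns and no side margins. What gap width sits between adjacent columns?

4 px

4 columns take 4·175.75 = 703 px; remaining 12 splits into 3 gaps.
g = 12 / 3 = 4 px.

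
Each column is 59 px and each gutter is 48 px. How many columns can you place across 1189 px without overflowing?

Each extra column adds 59 + 48 = 107 px.
(1189 + 48) / 107 = 11.56, so 11 columns fit.

11 columns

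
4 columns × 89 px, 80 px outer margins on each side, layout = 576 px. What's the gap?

Subtract both margins: 576 − 2·80 = 416 px.
4 columns take 4·89 = 356 px; remaining 60 splits into 3 gaps.
g = 60 / 3 = 20 px.

20 px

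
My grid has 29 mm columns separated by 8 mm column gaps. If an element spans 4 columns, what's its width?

4 columns plus 3 column gaps: 116 + 24 = 140 mm.

140 mm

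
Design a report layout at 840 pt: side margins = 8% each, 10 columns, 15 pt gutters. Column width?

57.06 pt

840 × (1 − 2·8%) = 840 × 84% = 705.6 pt for the columns.
10c + 9·15 = 705.6 → 10c = 570.6 → c = 57.06 pt.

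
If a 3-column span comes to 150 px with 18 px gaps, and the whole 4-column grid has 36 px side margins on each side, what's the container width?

278 px

Subtracting 2 gaps of 18 leaves 114 for 3 columns, so c = 38 px.
Adding margins, columns and gutters: 72 + 152 + 54 = 278 px.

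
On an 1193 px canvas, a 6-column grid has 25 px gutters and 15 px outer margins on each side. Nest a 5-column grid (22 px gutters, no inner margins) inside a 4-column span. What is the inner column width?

135.8 px

Take off 30 px of margins, leaving 1163 px.
1163 − 5·25 = 1038; ÷6 gives c = 173 px.
4-column span = 4·173 + 3·25 = 767 px.
767 − 4·22 = 679; ÷5 gives d = 135.8 px.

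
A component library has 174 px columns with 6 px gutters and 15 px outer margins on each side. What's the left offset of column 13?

Each column+gutter stride is 180 px; 12 of them past the 15 px margin is 15 + 2160 = 2175 px.

2175 px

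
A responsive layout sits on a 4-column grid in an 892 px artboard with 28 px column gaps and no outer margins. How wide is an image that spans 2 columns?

4 columns + 3 column gaps: 4c + 3·28 = 892.
4c = 892 − 84 = 808, so c = 202 px.
2 columns plus 1 column gap: 404 + 28 = 432 px.

432 px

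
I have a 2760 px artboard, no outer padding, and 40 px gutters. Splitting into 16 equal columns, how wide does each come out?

135 px

16c + 15·40 = 2760 → 16c = 2160 → c = 135 px.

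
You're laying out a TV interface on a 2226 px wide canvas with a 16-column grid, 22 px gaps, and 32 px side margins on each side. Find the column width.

114.5 px

Content width = 2226 − 2·32 = 2162 px.
Subtracting 15 gaps of 22 leaves 1832 for 16 columns, so c = 114.5 px.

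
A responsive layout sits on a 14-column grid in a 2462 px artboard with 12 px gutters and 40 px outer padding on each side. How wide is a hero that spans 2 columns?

Take off 80 px of margins, leaving 2382 px.
14 columns + 13 gutters: 14c + 13·12 = 2382.
14c = 2382 − 156 = 2226, so c = 159 px.
Span of 2: 2·159 + 1·12 = 318 + 12 = 330 px.

330 px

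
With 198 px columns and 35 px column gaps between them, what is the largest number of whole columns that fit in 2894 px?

12 columns

12 columns: 12·198 + 11·35 = 2761 px ≤ 2894.
13 columns: 2994 px > 2894. So 12.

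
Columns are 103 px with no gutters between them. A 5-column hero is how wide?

515 px

With no gutters, 5 columns span 5·103 = 515 px.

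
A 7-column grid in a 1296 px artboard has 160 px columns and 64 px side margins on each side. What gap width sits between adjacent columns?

8 px

Inside the margins: 1296 − 128 = 1168 px.
7 columns take 7·160 = 1120 px; remaining 48 splits into 6 gaps.
g = 48 / 6 = 8 px.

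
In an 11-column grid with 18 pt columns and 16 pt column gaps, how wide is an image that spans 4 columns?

120 pt

Span of 4: 4·18 + 3·16 = 72 + 48 = 120 pt.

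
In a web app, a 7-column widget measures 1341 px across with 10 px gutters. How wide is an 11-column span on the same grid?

2113 px

Subtracting 6 gutters of 10 leaves 1281 for 7 columns, so c = 183 px.
11-column span = 11·183 + 10·10 = 2113 px.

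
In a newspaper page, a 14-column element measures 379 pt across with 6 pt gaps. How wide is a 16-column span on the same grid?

434 pt

Subtracting 13 gaps of 6 leaves 301 for 14 columns, so c = 21.5 pt.
16 columns plus 15 gaps: 344 + 90 = 434 pt.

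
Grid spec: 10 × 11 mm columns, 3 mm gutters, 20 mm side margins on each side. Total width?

177 mm

Frame = 2·20 + 10·11 + 9·3 = 40 + 110 + 27 = 177 mm.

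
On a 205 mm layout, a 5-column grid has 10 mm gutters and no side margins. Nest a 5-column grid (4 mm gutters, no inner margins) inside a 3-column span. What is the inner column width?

20.6 mm

Subtracting 4 gutters of 10 leaves 165 for 5 columns, so c = 33 mm.
Span of 3: 3·33 + 2·10 = 99 + 20 = 119 mm.
Subtracting 4 gutters of 4 leaves 103 for 5 columns, so d = 20.6 mm.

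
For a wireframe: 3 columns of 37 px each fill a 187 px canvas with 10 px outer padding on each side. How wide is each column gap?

Content width = 187 − 2·10 = 167 px.
3 columns take 3·37 = 111 px; remaining 56 splits into 2 column gaps.
g = 56 / 2 = 28 px.

28 px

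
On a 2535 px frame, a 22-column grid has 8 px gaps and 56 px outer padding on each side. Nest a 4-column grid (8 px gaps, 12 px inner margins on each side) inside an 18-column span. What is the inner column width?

Outer content = 2535 − 2·56 = 2423 px.
22c + 21·8 = 2423 → 22c = 2255 → c = 102.5 px.
18-column span = 18·102.5 + 17·8 = 1981 px.
Inner content = 1981 − 2·12 = 1957 px.
Subtracting 3 gaps of 8 leaves 1933 for 4 columns, so d = 483.25 px.

483.25 px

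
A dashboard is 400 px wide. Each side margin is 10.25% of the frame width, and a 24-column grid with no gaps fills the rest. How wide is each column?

13.25 px

Each margin = 10.25% of 400 = 41 px; content = 400 − 2·41 = 318 px.
24c = 318 → c = 13.25 px.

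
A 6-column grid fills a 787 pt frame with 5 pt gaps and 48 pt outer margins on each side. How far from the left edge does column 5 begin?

Content = 787 − 2·48 = 691 pt.
6 columns + 5 gaps: 6c + 5·5 = 691.
6c = 691 − 25 = 666, so c = 111 pt.
Before column 5: the margin + 4 columns + 4 gaps.
Offset = 48 + 4·(111 + 5) = 48 + 464 = 512 pt.

512 pt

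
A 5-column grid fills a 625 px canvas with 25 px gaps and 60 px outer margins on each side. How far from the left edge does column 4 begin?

378 px

Inside the margins: 625 − 120 = 505 px.
5 columns + 4 gaps: 5c + 4·25 = 505.
5c = 505 − 100 = 405, so c = 81 px.
Each column+gutter stride is 106 px; 3 of them past the 60 px margin is 60 + 318 = 378 px.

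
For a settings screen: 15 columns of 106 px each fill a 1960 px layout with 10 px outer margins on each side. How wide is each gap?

Content width = 1960 − 2·10 = 1940 px.
15·106 + 14g = 1940 → 14g = 350 → g = 25 px.

25 px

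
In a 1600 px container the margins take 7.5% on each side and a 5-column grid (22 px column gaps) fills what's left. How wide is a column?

254.4 px

Margins: 7.5% × 1600 = 120 px each, so content = 1600 − 240 = 1360 px.
Subtracting 4 column gaps of 22 leaves 1272 for 5 columns, so c = 254.4 px.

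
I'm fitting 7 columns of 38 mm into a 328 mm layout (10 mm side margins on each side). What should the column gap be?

Take off 20 mm of margins, leaving 308 mm.
Columns use 266 mm, leaving 42 mm across 6 column gaps = 7 mm each.

7 mm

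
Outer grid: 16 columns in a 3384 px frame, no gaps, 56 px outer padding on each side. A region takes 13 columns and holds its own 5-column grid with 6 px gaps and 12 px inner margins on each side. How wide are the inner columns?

Outer content = 3384 − 2·56 = 3272 px.
With no gaps, each column is 3272/16 = 204.5 px.
With no gaps, 13 columns span 13·204.5 = 2658.5 px.
Inner content = 2658.5 − 2·12 = 2634.5 px.
5 columns + 4 gaps: 5d + 4·6 = 2634.5.
5d = 2634.5 − 24 = 2610.5, so d = 522.1 px.

522.1 px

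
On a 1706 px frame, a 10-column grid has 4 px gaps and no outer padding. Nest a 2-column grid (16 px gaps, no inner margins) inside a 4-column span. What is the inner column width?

10 columns + 9 gaps: 10c + 9·4 = 1706.
10c = 1706 − 36 = 1670, so c = 167 px.
4 columns plus 3 gaps: 668 + 12 = 680 px.
2d + 1·16 = 680 → 2d = 664 → d = 332 px.

332 px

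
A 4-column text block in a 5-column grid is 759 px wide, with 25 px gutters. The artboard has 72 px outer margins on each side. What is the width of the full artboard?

1099 px

4c + 3·25 = 759 → 4c = 684 → c = 171 px.
Artboard = 2·72 + 5·171 + 4·25 = 144 + 855 + 100 = 1099 px.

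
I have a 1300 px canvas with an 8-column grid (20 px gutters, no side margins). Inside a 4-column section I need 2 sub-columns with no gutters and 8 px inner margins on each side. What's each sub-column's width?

8c + 7·20 = 1300 → 8c = 1160 → c = 145 px.
Span of 4: 4·145 + 3·20 = 580 + 60 = 640 px.
Inner content = 640 − 2·8 = 624 px.
624 / 2 = 312 px per column.

312 px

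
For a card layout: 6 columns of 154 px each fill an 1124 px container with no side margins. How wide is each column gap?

Columns use 924 px, leaving 200 px across 5 column gaps = 40 px each.

40 px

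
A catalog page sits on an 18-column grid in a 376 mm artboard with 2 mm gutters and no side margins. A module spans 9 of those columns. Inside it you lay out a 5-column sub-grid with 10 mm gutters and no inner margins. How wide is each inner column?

18c + 17·2 = 376 → 18c = 342 → c = 19 mm.
9 columns plus 8 gutters: 171 + 16 = 187 mm.
187 − 4·10 = 147; ÷5 gives d = 29.4 mm.

29.4 mm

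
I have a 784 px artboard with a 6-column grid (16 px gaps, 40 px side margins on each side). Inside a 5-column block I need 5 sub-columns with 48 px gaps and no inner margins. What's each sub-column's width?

Outer content = 784 − 2·40 = 704 px.
Subtracting 5 gaps of 16 leaves 624 for 6 columns, so c = 104 px.
Span of 5: 5·104 + 4·16 = 520 + 64 = 584 px.
Subtracting 4 gaps of 48 leaves 392 for 5 columns, so d = 78.4 px.

78.4 px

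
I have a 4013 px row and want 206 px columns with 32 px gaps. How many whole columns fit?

16 columns

k columns need k·206 + (k−1)·32 = k·238 − 32.
k·238 − 32 ≤ 4013 → k ≤ 4045 / 238 ≈ 17.00, so k = 16.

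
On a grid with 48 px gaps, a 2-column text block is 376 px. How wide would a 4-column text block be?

800 px

376 − 1·48 = 328; ÷2 gives c = 164 px.
4-column span = 4·164 + 3·48 = 800 px.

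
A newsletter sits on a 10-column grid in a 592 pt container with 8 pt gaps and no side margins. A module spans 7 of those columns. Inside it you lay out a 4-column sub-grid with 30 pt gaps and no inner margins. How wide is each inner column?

592 − 9·8 = 520; ÷10 gives c = 52 pt.
Span of 7: 7·52 + 6·8 = 364 + 48 = 412 pt.
412 − 3·30 = 322; ÷4 gives d = 80.5 pt.

80.5 pt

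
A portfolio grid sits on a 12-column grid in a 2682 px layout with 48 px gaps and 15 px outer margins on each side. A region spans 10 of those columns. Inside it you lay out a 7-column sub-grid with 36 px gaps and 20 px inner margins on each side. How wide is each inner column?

Take off 30 px of margins, leaving 2652 px.
2652 − 11·48 = 2124; ÷12 gives c = 177 px.
10 columns plus 9 gaps: 1770 + 432 = 2202 px.
Inner content = 2202 − 2·20 = 2162 px.
7d + 6·36 = 2162 → 7d = 1946 → d = 278 px.

278 px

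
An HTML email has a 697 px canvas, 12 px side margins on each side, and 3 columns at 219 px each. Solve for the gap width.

Take off 24 px of margins, leaving 673 px.
Columns use 657 px, leaving 16 px across 2 gaps = 8 px each.

8 px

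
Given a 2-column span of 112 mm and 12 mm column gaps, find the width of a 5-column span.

Subtracting 1 column gap of 12 leaves 100 for 2 columns, so c = 50 mm.
5-column span = 5·50 + 4·12 = 298 mm.

298 mm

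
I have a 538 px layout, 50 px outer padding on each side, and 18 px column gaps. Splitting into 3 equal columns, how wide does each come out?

Take off 100 px of margins, leaving 438 px.
Subtracting 2 column gaps of 18 leaves 402 for 3 columns, so c = 134 px.

134 px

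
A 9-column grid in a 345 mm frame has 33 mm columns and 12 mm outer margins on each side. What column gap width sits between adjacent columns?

Take off 24 mm of margins, leaving 321 mm.
9 columns take 9·33 = 297 mm; remaining 24 splits into 8 column gaps.
g = 24 / 8 = 3 mm.

3 mm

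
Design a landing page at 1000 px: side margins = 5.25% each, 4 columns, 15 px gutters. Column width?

212.5 px

Each margin = 5.25% of 1000 = 52.5 px; content = 1000 − 2·52.5 = 895 px.
895 − 3·15 = 850; ÷4 gives c = 212.5 px.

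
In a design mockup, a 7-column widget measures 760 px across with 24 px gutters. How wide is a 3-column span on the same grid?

312 px

7c + 6·24 = 760 → 7c = 616 → c = 88 px.
Span of 3: 3·88 + 2·24 = 264 + 48 = 312 px.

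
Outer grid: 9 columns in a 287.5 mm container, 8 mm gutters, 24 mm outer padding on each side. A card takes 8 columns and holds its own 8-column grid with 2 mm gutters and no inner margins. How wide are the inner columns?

Inside the margins: 287.5 − 48 = 239.5 mm.
9c + 8·8 = 239.5 → 9c = 175.5 → c = 19.5 mm.
8 columns plus 7 gutters: 156 + 56 = 212 mm.
212 − 7·2 = 198; ÷8 gives d = 24.75 mm.

24.75 mm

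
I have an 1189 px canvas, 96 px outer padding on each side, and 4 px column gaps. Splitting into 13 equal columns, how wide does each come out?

73 px

Subtract both margins: 1189 − 2·96 = 997 px.
13 columns + 12 column gaps: 13c + 12·4 = 997.
13c = 997 − 48 = 949, so c = 73 px.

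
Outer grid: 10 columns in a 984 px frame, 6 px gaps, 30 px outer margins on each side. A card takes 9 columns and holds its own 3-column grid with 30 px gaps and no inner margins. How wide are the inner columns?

257 px

Take off 60 px of margins, leaving 924 px.
Subtracting 9 gaps of 6 leaves 870 for 10 columns, so c = 87 px.
9 columns plus 8 gaps: 783 + 48 = 831 px.
3d + 2·30 = 831 → 3d = 771 → d = 257 px.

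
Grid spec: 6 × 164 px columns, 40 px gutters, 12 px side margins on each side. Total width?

1208 px

Adding margins, columns and gutters: 24 + 984 + 200 = 1208 px.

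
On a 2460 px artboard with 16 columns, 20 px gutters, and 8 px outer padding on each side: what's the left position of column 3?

316 px

Content = 2460 − 2·8 = 2444 px.
16c + 15·20 = 2444 → 16c = 2144 → c = 134 px.
Each column+gutter stride is 154 px; 2 of them past the 8 px margin is 8 + 308 = 316 px.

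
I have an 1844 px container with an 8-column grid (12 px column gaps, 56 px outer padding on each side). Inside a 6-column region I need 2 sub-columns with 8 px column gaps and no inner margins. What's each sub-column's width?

644 px

Take off 112 px of margins, leaving 1732 px.
1732 − 7·12 = 1648; ÷8 gives c = 206 px.
6-column span = 6·206 + 5·12 = 1296 px.
2d + 1·8 = 1296 → 2d = 1288 → d = 644 px.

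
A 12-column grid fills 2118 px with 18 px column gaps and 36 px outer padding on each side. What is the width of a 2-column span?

326 px

Content width = 2118 − 2·36 = 2046 px.
Subtracting 11 column gaps of 18 leaves 1848 for 12 columns, so c = 154 px.
2-column span = 2·154 + 1·18 = 326 px.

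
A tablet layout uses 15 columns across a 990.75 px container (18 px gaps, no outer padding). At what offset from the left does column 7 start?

15c + 14·18 = 990.75 → 15c = 738.75 → c = 49.25 px.
Each column+gutter stride is 67.25 px; with no margin, 6 of them is 403.5 px.

403.5 px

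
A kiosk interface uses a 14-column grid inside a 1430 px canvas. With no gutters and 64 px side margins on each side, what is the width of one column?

93 px

Content width = 1430 − 2·64 = 1302 px.
With no gutters, each column is 1302/14 = 93 px.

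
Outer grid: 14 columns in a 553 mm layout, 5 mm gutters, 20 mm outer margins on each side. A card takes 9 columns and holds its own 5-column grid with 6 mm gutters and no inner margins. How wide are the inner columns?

Inside the margins: 553 − 40 = 513 mm.
14c + 13·5 = 513 → 14c = 448 → c = 32 mm.
Span of 9: 9·32 + 8·5 = 288 + 40 = 328 mm.
5 columns + 4 gutters: 5d + 4·6 = 328.
5d = 328 − 24 = 304, so d = 60.8 mm.

60.8 mm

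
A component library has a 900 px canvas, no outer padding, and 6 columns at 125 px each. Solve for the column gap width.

6 columns take 6·125 = 750 px; remaining 150 splits into 5 column gaps.
g = 150 / 5 = 30 px.

30 px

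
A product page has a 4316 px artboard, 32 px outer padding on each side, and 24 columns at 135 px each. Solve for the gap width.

Take off 64 px of margins, leaving 4252 px.
24·135 + 23g = 4252 → 23g = 1012 → g = 44 px.

44 px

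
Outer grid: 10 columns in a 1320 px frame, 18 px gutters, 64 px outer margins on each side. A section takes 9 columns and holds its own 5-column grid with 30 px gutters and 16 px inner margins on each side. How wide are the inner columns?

Outer content = 1320 − 2·64 = 1192 px.
1192 − 9·18 = 1030; ÷10 gives c = 103 px.
9 columns plus 8 gutters: 927 + 144 = 1071 px.
Inner content = 1071 − 2·16 = 1039 px.
5d + 4·30 = 1039 → 5d = 919 → d = 183.8 px.

183.8 px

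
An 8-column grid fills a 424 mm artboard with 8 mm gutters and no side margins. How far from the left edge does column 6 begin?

270 mm

8c + 7·8 = 424 → 8c = 368 → c = 46 mm.
No margin, so column 6 starts at 5·(column + gutter) = 5·54 = 270 mm.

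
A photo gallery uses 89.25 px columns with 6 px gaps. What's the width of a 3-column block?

3-column span = 3·89.25 + 2·6 = 279.75 px.

279.75 px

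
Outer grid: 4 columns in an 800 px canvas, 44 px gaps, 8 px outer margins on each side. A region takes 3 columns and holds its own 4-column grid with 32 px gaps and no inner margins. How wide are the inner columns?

120.25 px

Inside the margins: 800 − 16 = 784 px.
4 columns + 3 gaps: 4c + 3·44 = 784.
4c = 784 − 132 = 652, so c = 163 px.
3-column span = 3·163 + 2·44 = 577 px.
Subtracting 3 gaps of 32 leaves 481 for 4 columns, so d = 120.25 px.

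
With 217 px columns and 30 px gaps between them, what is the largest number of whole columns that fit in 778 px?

k columns need k·217 + (k−1)·30 = k·247 − 30.
k·247 − 30 ≤ 778 → k ≤ 808 / 247 ≈ 3.27, so k = 3.

3 columns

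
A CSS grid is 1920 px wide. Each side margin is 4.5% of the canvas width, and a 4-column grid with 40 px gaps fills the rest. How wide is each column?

406.8 px

Each margin = 4.5% of 1920 = 86.4 px; content = 1920 − 2·86.4 = 1747.2 px.
4c + 3·40 = 1747.2 → 4c = 1627.2 → c = 406.8 px.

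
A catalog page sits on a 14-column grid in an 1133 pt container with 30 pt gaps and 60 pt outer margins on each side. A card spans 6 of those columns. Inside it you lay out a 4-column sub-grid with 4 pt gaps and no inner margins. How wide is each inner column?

Outer content = 1133 − 2·60 = 1013 pt.
1013 − 13·30 = 623; ÷14 gives c = 44.5 pt.
6-column span = 6·44.5 + 5·30 = 417 pt.
4d + 3·4 = 417 → 4d = 405 → d = 101.25 pt.

101.25 pt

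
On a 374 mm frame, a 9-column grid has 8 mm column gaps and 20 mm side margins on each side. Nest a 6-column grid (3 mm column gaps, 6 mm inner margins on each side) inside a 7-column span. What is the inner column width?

38.5 mm

Take off 40 mm of margins, leaving 334 mm.
9 columns + 8 column gaps: 9c + 8·8 = 334.
9c = 334 − 64 = 270, so c = 30 mm.
7-column span = 7·30 + 6·8 = 258 mm.
Inner content = 258 − 2·6 = 246 mm.
Subtracting 5 column gaps of 3 leaves 231 for 6 columns, so d = 38.5 mm.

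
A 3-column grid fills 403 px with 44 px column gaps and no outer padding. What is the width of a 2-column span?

254 px

3c + 2·44 = 403 → 3c = 315 → c = 105 px.
2 columns plus 1 column gap: 210 + 44 = 254 px.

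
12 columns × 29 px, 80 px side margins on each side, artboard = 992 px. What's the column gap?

Subtract both margins: 992 − 2·80 = 832 px.
Columns use 348 px, leaving 484 px across 11 column gaps = 44 px each.

44 px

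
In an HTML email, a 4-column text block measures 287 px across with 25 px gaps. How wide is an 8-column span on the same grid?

Subtracting 3 gaps of 25 leaves 212 for 4 columns, so c = 53 px.
Span of 8: 8·53 + 7·25 = 424 + 175 = 599 px.

599 px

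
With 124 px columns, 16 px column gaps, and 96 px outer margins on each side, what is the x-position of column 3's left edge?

376 px

Each column+gutter stride is 140 px; 2 of them past the 96 px margin is 96 + 280 = 376 px.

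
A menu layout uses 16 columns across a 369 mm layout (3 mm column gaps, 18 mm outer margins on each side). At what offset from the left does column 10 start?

207 mm

Inside the margins: 369 − 36 = 333 mm.
16 columns + 15 column gaps: 16c + 15·3 = 333.
16c = 333 − 45 = 288, so c = 18 mm.
Each column+gutter stride is 21 mm; 9 of them past the 18 mm margin is 18 + 189 = 207 mm.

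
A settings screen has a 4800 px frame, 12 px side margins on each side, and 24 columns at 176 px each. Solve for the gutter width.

Content width = 4800 − 2·12 = 4776 px.
24·176 + 23g = 4776 → 23g = 552 → g = 24 px.

24 px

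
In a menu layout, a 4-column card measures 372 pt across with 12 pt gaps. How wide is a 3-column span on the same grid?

276 pt

4 columns + 3 gaps: 4c + 3·12 = 372.
4c = 372 − 36 = 336, so c = 84 pt.
3-column span = 3·84 + 2·12 = 276 pt.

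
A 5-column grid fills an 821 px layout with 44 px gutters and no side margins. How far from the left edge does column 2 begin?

173 px

5 columns + 4 gutters: 5c + 4·44 = 821.
5c = 821 − 176 = 645, so c = 129 px.
No margin, so column 2 starts at 1·(column + gutter) = 1·173 = 173 px.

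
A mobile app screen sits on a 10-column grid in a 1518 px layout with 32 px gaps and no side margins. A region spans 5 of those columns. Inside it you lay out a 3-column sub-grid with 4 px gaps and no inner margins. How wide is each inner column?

1518 − 9·32 = 1230; ÷10 gives c = 123 px.
5-column span = 5·123 + 4·32 = 743 px.
743 − 2·4 = 735; ÷3 gives d = 245 px.

245 px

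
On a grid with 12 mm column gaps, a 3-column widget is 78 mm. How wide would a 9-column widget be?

3 columns + 2 column gaps: 3c + 2·12 = 78.
3c = 78 − 24 = 54, so c = 18 mm.
Span of 9: 9·18 + 8·12 = 162 + 96 = 258 mm.

258 mm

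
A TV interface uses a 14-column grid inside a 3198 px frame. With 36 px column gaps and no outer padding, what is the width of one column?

195 px

3198 − 13·36 = 2730; ÷14 gives c = 195 px.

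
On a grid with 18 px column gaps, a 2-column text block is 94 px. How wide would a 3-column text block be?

150 px

Subtracting 1 column gap of 18 leaves 76 for 2 columns, so c = 38 px.
3 columns plus 2 column gaps: 114 + 36 = 150 px.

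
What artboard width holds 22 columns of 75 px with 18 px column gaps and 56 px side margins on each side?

2140 px

Adding margins, columns and gutters: 112 + 1650 + 378 = 2140 px.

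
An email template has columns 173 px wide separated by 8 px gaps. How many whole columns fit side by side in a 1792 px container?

9 columns

k columns need k·173 + (k−1)·8 = k·181 − 8.
k·181 − 8 ≤ 1792 → k ≤ 1800 / 181 ≈ 9.94, so k = 9.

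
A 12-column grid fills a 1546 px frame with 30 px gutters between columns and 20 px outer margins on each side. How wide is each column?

98 px

Subtract both margins: 1546 − 2·20 = 1506 px.
1506 − 11·30 = 1176; ÷12 gives c = 98 px.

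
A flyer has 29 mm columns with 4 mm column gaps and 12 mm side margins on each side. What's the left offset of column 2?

Column 2 starts at margin + 1·(column + gutter) = 12 + 1·33 = 45 mm.

45 mm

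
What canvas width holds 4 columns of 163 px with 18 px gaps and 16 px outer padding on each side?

Adding margins, columns and gutters: 32 + 652 + 54 = 738 px.

738 px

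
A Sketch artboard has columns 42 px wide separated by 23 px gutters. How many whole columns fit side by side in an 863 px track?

13 columns: 13·42 + 12·23 = 822 px ≤ 863.
14 columns: 887 px > 863. So 13.

13 columns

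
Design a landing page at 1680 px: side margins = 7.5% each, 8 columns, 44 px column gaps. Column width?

140 px

1680 × (1 − 2·7.5%) = 1680 × 85% = 1428 px for the columns.
1428 − 7·44 = 1120; ÷8 gives c = 140 px.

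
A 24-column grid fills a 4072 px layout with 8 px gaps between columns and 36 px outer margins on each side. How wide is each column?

159 px

Take off 72 px of margins, leaving 4000 px.
4000 − 23·8 = 3816; ÷24 gives c = 159 px.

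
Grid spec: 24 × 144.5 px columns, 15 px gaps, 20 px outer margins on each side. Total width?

Total width: 2·20 + 24·144.5 + 23·15 = 3853 px.

3853 px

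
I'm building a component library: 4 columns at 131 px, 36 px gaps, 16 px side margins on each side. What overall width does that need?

Total width: 2·16 + 4·131 + 3·36 = 664 px.

664 px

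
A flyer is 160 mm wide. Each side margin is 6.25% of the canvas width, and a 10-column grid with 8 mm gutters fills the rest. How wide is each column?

6.8 mm

Each margin = 6.25% of 160 = 10 mm; content = 160 − 2·10 = 140 mm.
10c + 9·8 = 140 → 10c = 68 → c = 6.8 mm.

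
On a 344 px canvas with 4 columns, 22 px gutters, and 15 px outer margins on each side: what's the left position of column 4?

267 px

Content = 344 − 2·15 = 314 px.
314 − 3·22 = 248; ÷4 gives c = 62 px.
Column 4 starts at margin + 3·(column + gutter) = 15 + 3·84 = 267 px.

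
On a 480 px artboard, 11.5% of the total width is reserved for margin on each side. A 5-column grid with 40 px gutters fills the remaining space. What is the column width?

41.92 px

480 × (1 − 2·11.5%) = 480 × 77% = 369.6 px for the columns.
369.6 − 4·40 = 209.6; ÷5 gives c = 41.92 px.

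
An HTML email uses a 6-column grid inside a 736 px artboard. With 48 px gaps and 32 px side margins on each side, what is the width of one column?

72 px

Take off 64 px of margins, leaving 672 px.
672 − 5·48 = 432; ÷6 gives c = 72 px.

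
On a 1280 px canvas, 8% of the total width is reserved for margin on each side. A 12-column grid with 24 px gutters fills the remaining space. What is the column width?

67.6 px

Margins: 8% × 1280 = 102.4 px each, so content = 1280 − 204.8 = 1075.2 px.
12c + 11·24 = 1075.2 → 12c = 811.2 → c = 67.6 px.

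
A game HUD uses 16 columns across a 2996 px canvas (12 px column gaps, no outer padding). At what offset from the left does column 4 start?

Subtracting 15 column gaps of 12 leaves 2816 for 16 columns, so c = 176 px.
No margin, so column 4 starts at 3·(column + gutter) = 3·188 = 564 px.

564 px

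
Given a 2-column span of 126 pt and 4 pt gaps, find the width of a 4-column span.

2c + 1·4 = 126 → 2c = 122 → c = 61 pt.
Span of 4: 4·61 + 3·4 = 244 + 12 = 256 pt.

256 pt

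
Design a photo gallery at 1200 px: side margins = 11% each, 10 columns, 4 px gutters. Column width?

90 px

1200 × (1 − 2·11%) = 1200 × 78% = 936 px for the columns.
Subtracting 9 gutters of 4 leaves 900 for 10 columns, so c = 90 px.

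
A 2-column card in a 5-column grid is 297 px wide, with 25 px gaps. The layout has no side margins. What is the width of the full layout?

780 px

297 − 1·25 = 272; ÷2 gives c = 136 px.
Summing: 680 + 100 = 780 px.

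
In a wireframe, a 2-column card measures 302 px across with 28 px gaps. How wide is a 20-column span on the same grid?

3272 px

2c + 1·28 = 302 → 2c = 274 → c = 137 px.
20 columns plus 19 gaps: 2740 + 532 = 3272 px.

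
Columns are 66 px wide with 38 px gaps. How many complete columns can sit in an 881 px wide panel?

Each extra column adds 66 + 38 = 104 px.
(881 + 38) / 104 = 8.84, so 8 columns fit.

8 columns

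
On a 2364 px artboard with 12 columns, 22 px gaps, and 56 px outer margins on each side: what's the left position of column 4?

Subtract both margins: 2364 − 2·56 = 2252 px.
12 columns + 11 gaps: 12c + 11·22 = 2252.
12c = 2252 − 242 = 2010, so c = 167.5 px.
Before column 4: the margin + 3 columns + 3 gaps.
Offset = 56 + 3·(167.5 + 22) = 56 + 568.5 = 624.5 px.

624.5 px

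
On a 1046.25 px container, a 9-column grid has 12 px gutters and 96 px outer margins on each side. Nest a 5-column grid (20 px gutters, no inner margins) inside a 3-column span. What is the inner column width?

Outer content = 1046.25 − 2·96 = 854.25 px.
Subtracting 8 gutters of 12 leaves 758.25 for 9 columns, so c = 84.25 px.
Span of 3: 3·84.25 + 2·12 = 252.75 + 24 = 276.75 px.
Subtracting 4 gutters of 20 leaves 196.75 for 5 columns, so d = 39.35 px.

39.35 px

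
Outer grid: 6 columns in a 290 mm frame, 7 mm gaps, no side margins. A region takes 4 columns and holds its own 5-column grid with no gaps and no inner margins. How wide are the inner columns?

Subtracting 5 gaps of 7 leaves 255 for 6 columns, so c = 42.5 mm.
4 columns plus 3 gaps: 170 + 21 = 191 mm.
With no gaps, each column is 191/5 = 38.2 mm.

38.2 mm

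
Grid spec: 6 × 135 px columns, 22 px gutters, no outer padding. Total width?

Summing: 810 + 110 = 920 px.

920 px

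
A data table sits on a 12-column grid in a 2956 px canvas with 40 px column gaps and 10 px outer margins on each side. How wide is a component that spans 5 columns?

Take off 20 px of margins, leaving 2936 px.
12c + 11·40 = 2936 → 12c = 2496 → c = 208 px.
Span of 5: 5·208 + 4·40 = 1040 + 160 = 1200 px.

1200 px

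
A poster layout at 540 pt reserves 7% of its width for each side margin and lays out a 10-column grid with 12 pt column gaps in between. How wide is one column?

Each margin = 7% of 540 = 37.8 pt; content = 540 − 2·37.8 = 464.4 pt.
Subtracting 9 column gaps of 12 leaves 356.4 for 10 columns, so c = 35.64 pt.

35.64 pt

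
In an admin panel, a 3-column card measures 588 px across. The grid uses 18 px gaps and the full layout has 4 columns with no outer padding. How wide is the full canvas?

790 px

3c + 2·18 = 588 → 3c = 552 → c = 184 px.
Total width: 4·184 + 3·18 = 790 px.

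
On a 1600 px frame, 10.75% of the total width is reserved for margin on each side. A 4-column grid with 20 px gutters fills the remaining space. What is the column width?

1600 × (1 − 2·10.75%) = 1600 × 78.5% = 1256 px for the columns.
1256 − 3·20 = 1196; ÷4 gives c = 299 px.

299 px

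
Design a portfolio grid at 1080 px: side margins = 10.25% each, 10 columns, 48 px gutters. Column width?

42.66 px

Margins: 10.25% × 1080 = 110.7 px each, so content = 1080 − 221.4 = 858.6 px.
858.6 − 9·48 = 426.6; ÷10 gives c = 42.66 px.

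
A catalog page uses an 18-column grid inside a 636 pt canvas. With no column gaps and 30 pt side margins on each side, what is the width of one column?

32 pt

Inside the margins: 636 − 60 = 576 pt.
With no column gaps, each column is 576/18 = 32 pt.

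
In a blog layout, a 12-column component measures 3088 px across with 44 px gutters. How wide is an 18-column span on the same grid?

3088 − 11·44 = 2604; ÷12 gives c = 217 px.
18 columns plus 17 gutters: 3906 + 748 = 4654 px.

4654 px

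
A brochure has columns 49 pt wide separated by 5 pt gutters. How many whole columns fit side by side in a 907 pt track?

k columns need k·49 + (k−1)·5 = k·54 − 5.
k·54 − 5 ≤ 907 → k ≤ 912 / 54 ≈ 16.89, so k = 16.

16 columns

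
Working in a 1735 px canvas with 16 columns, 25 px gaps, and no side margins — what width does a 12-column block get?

1295 px

16 columns + 15 gaps: 16c + 15·25 = 1735.
16c = 1735 − 375 = 1360, so c = 85 px.
12-column span = 12·85 + 11·25 = 1295 px.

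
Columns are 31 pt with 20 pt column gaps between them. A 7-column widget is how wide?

337 pt

7 columns plus 6 column gaps: 217 + 120 = 337 pt.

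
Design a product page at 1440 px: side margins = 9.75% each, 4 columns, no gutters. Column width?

289.8 px

Margins: 9.75% × 1440 = 140.4 px each, so content = 1440 − 280.8 = 1159.2 px.
1159.2 / 4 = 289.8 px per column.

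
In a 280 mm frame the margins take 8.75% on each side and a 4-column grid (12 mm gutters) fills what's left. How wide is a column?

Each margin = 8.75% of 280 = 24.5 mm; content = 280 − 2·24.5 = 231 mm.
Subtracting 3 gutters of 12 leaves 195 for 4 columns, so c = 48.75 mm.

48.75 mm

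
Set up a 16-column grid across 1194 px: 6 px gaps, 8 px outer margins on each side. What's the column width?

Subtract both margins: 1194 − 2·8 = 1178 px.
1178 − 15·6 = 1088; ÷16 gives c = 68 px.

68 px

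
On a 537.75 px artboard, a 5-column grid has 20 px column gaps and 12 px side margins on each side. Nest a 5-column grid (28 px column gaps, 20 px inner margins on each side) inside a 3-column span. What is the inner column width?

Take off 24 px of margins, leaving 513.75 px.
5 columns + 4 column gaps: 5c + 4·20 = 513.75.
5c = 513.75 − 80 = 433.75, so c = 86.75 px.
Span of 3: 3·86.75 + 2·20 = 260.25 + 40 = 300.25 px.
Inner content = 300.25 − 2·20 = 260.25 px.
5 columns + 4 column gaps: 5d + 4·28 = 260.25.
5d = 260.25 − 112 = 148.25, so d = 29.65 px.

29.65 px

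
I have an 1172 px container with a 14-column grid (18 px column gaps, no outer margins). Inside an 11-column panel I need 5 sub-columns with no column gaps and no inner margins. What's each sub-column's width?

14 columns + 13 column gaps: 14c + 13·18 = 1172.
14c = 1172 − 234 = 938, so c = 67 px.
11-column span = 11·67 + 10·18 = 917 px.
With no column gaps, each column is 917/5 = 183.4 px.

183.4 px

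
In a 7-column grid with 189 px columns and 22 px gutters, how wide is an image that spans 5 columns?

Span of 5: 5·189 + 4·22 = 945 + 88 = 1033 px.

1033 px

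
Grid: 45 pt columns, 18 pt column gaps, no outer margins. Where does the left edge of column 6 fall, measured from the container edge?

315 pt

Before column 6: 5 columns + 5 column gaps.
Offset = 5·(45 + 18) = 5·63 = 315 pt.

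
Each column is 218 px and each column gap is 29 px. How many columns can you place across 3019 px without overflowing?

12 columns: 12·218 + 11·29 = 2935 px ≤ 3019.
13 columns: 3182 px > 3019. So 12.

12 columns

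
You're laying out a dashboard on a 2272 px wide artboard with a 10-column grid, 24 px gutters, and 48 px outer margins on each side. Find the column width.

196 px

Content width = 2272 − 2·48 = 2176 px.
Subtracting 9 gutters of 24 leaves 1960 for 10 columns, so c = 196 px.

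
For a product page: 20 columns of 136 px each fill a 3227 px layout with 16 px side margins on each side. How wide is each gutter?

25 px

Content width = 3227 − 2·16 = 3195 px.
20 columns take 20·136 = 2720 px; remaining 475 splits into 19 gutters.
g = 475 / 19 = 25 px.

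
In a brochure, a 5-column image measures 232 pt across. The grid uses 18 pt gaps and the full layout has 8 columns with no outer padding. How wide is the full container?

382 pt

232 − 4·18 = 160; ÷5 gives c = 32 pt.
Summing: 256 + 126 = 382 pt.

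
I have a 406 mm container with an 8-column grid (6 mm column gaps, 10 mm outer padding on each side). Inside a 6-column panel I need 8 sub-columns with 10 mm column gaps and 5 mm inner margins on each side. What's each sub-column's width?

26 mm

Inside the margins: 406 − 20 = 386 mm.
8 columns + 7 column gaps: 8c + 7·6 = 386.
8c = 386 − 42 = 344, so c = 43 mm.
6 columns plus 5 column gaps: 258 + 30 = 288 mm.
Inner content = 288 − 2·5 = 278 mm.
8d + 7·10 = 278 → 8d = 208 → d = 26 mm.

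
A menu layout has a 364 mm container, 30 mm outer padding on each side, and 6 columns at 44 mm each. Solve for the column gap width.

8 mm

Content width = 364 − 2·30 = 304 mm.
Columns use 264 mm, leaving 40 mm across 5 column gaps = 8 mm each.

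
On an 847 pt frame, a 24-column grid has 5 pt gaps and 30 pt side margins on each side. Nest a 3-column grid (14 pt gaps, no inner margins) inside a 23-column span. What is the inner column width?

242 pt

Subtract both margins: 847 − 2·30 = 787 pt.
Subtracting 23 gaps of 5 leaves 672 for 24 columns, so c = 28 pt.
23 columns plus 22 gaps: 644 + 110 = 754 pt.
3 columns + 2 gaps: 3d + 2·14 = 754.
3d = 754 − 28 = 726, so d = 242 pt.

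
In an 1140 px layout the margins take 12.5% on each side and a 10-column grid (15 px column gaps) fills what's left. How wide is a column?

1140 × (1 − 2·12.5%) = 1140 × 75% = 855 px for the columns.
855 − 9·15 = 720; ÷10 gives c = 72 px.

72 px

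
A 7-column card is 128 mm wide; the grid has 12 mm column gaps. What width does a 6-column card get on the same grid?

Subtracting 6 column gaps of 12 leaves 56 for 7 columns, so c = 8 mm.
6 columns plus 5 column gaps: 48 + 60 = 108 mm.

108 mm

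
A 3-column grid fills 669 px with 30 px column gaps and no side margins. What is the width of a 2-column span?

669 − 2·30 = 609; ÷3 gives c = 203 px.
2-column span = 2·203 + 1·30 = 436 px.

436 px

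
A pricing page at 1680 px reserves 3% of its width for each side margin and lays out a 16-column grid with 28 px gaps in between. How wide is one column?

1680 × (1 − 2·3%) = 1680 × 94% = 1579.2 px for the columns.
Subtracting 15 gaps of 28 leaves 1159.2 for 16 columns, so c = 72.45 px.

72.45 px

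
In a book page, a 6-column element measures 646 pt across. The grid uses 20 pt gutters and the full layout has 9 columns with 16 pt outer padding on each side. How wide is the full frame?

6c + 5·20 = 646 → 6c = 546 → c = 91 pt.
Frame = 2·16 + 9·91 + 8·20 = 32 + 819 + 160 = 1011 pt.

1011 pt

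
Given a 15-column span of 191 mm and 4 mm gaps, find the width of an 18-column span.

230 mm

191 − 14·4 = 135; ÷15 gives c = 9 mm.
18-column span = 18·9 + 17·4 = 230 mm.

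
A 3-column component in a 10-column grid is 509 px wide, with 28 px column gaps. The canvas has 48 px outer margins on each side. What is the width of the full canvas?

Subtracting 2 column gaps of 28 leaves 453 for 3 columns, so c = 151 px.
Canvas = 2·48 + 10·151 + 9·28 = 96 + 1510 + 252 = 1858 px.

1858 px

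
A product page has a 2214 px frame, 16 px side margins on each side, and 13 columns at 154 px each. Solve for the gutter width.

Inside the margins: 2214 − 32 = 2182 px.
Columns use 2002 px, leaving 180 px across 12 gutters = 15 px each.

15 px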